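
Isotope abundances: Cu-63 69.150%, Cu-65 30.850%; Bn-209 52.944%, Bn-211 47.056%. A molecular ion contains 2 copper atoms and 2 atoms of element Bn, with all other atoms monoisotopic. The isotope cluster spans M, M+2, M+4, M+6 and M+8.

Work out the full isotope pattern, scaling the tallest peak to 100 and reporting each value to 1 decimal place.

37.5 : 100.0 : 96.4 : 39.7 : 5.9

Copper pattern (n=2): 0.47817225 : 0.4266555 : 0.09517225
Element Bn pattern (n=2): 0.28030671 : 0.49826657 : 0.22142671
Convolve the two distributions (both contribute in 2-u steps):
  M: 0.47817225×0.28030671 = 0.134035
  M+2: 0.47817225×0.49826657 + 0.4266555×0.28030671 = 0.357852
  M+4: 0.47817225×0.22142671 + 0.4266555×0.49826657 + 0.09517225×0.28030671 = 0.345146
  M+6: 0.4266555×0.22142671 + 0.09517225×0.49826657 = 0.141894
  M+8: 0.09517225×0.22142671 = 0.021074
Scale to base peak (0.357852) = 100: 37.5 : 100.0 : 96.4 : 39.7 : 5.9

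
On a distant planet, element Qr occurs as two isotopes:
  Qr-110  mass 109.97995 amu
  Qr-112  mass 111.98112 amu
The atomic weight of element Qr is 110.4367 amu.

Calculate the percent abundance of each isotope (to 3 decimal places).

Qr-110: 77.176%, Qr-112: 22.824%

Writing the weighted mean with unknown fraction x of Qr-110:
109.97995·x + 111.98112·(1 − x) = 110.4367
(109.97995 − 111.98112)·x = 110.4367 − 111.98112
x = -1.54442 / -2.00117 = 0.77176 → 77.176% Qr-110, 22.824% Qr-112.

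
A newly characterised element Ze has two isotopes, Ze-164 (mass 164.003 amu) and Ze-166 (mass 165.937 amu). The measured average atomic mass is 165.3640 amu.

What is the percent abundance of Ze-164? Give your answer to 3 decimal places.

29.628%

With x = fraction of Ze-164 (so Ze-166 is 1 − x):
164.003·x + 165.937·(1 − x) = 165.3640
(164.003 − 165.937)·x = 165.3640 − 165.937
x = -0.5730 / -1.934 = 0.29628 → 29.628% Ze-164, 70.372% Ze-166.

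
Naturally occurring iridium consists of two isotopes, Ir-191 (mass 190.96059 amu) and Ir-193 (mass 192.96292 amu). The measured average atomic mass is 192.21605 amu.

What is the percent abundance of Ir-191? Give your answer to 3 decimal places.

37.300%

Let x be the fractional abundance of Ir-191; then Ir-193 has abundance 1 − x.
190.96059·x + 192.96292·(1 − x) = 192.21605
(190.96059 − 192.96292)·x = 192.21605 − 192.96292
x = -0.74687 / -2.00233 = 0.37300 → 37.300% Ir-191, 62.700% Ir-193.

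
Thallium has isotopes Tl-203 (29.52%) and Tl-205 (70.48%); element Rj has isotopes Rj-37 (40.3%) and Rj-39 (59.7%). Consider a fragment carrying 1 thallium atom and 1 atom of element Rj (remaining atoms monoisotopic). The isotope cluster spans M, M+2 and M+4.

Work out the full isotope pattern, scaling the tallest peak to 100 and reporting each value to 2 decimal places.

Thallium pattern (n=1): 0.2952 : 0.7048
Element Rj pattern (n=1): 0.4030 : 0.5970
Convolve the two distributions (both contribute in 2-u steps):
  M: 0.2952×0.4030 = 0.118966
  M+2: 0.2952×0.5970 + 0.7048×0.4030 = 0.460269
  M+4: 0.7048×0.5970 = 0.420766
Scale to base peak (0.460269) = 100: 25.85 : 100.00 : 91.42

25.85 : 100.00 : 91.42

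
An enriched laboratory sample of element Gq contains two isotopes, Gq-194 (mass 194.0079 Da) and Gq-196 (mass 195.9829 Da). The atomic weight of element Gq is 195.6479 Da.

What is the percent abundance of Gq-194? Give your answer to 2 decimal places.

Let x be the fractional abundance of Gq-194; then Gq-196 has abundance 1 − x.
194.0079·x + 195.9829·(1 − x) = 195.6479
(194.0079 − 195.9829)·x = 195.6479 − 195.9829
x = -0.3350 / -1.9750 = 0.16962 → 16.96% Gq-194, 83.04% Gq-196.

16.96%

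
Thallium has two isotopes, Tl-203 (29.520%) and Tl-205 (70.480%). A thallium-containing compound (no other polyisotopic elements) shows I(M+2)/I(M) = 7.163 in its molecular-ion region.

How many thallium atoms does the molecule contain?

3

With n Tl atoms, P(M+2)/P(M) = C(n,1)·p^(n−1)q / p^n = n·q/p = n · 0.70480/0.29520.
n = 7.163 × 0.29520/0.70480 = 3.00 ≈ 3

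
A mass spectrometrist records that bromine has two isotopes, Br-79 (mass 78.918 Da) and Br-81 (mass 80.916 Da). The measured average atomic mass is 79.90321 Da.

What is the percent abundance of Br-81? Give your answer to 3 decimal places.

Let x be the fractional abundance of Br-79; then Br-81 has abundance 1 − x.
78.918·x + 80.916·(1 − x) = 79.90321
(78.918 − 80.916)·x = 79.90321 − 80.916
x = -1.01279 / -1.998 = 0.50690 → 50.690% Br-79, 49.310% Br-81.

49.310%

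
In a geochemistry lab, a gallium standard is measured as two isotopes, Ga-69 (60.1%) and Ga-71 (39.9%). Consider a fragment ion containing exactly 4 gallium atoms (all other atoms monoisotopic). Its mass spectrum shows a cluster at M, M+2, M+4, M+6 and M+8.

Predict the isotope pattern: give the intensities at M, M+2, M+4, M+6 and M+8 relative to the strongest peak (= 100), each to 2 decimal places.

37.66 : 100.00 : 99.58 : 44.08 : 7.32

The 4 Ga atoms are independent, so intensities follow the terms of (0.601 + 0.399)^4.
P(M) = 0.601^4 = 0.130466
P(M+2) = 4 × 0.601^3 × 0.399^1 = 0.346463
P(M+4) = 6 × 0.601^2 × 0.399^2 = 0.345021
P(M+6) = 4 × 0.601^1 × 0.399^3 = 0.152705
P(M+8) = 0.399^4 = 0.025345
The M+2 peak is largest (0.346463); scaling to 100 gives 37.66 : 100.00 : 99.58 : 44.08 : 7.32.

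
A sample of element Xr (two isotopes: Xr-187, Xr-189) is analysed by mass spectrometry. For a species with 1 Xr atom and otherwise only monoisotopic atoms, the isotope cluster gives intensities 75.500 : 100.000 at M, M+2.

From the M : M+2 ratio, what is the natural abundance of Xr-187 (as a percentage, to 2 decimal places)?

Let p = fractional abundance of Xr-187. I(M+2)/I(M) = [C(1,1)·p^0·(1−p)] / p^1 = 1·(1−p)/p = 100.000/75.500 = 1.3245
(1−p)/p = 1.3245/1 = 1.3245  ⇒  p = 1/(1 + 1.3245) = 0.4302
Xr-187: 43.02%, Xr-189: 56.98%.

43.02%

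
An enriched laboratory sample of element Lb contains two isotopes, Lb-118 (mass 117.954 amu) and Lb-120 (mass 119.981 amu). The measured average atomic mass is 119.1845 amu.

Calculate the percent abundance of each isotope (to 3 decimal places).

Writing the weighted mean with unknown fraction x of Lb-118:
117.954·x + 119.981·(1 − x) = 119.1845
(117.954 − 119.981)·x = 119.1845 − 119.981
x = -0.7965 / -2.027 = 0.39295 → 39.295% Lb-118, 60.705% Lb-120.

Lb-118: 39.295%, Lb-120: 60.705%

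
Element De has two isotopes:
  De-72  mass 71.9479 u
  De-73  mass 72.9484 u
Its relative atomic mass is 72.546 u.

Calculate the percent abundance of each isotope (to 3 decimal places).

De-72: 40.220%, De-73: 59.780%

Let x be the fractional abundance of De-72; then De-73 has abundance 1 − x.
71.9479·x + 72.9484·(1 − x) = 72.546
(71.9479 − 72.9484)·x = 72.546 − 72.9484
x = -0.4024 / -1.0005 = 0.40220 → 40.220% De-72, 59.780% De-73.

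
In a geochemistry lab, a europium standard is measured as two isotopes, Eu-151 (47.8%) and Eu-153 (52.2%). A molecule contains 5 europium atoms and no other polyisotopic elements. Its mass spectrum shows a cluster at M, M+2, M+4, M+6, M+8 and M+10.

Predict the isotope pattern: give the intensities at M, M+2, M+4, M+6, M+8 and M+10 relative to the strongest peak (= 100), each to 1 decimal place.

7.7 : 41.9 : 91.6 : 100.0 : 54.6 : 11.9

The 5 Eu atoms are independent, so intensities follow the terms of (0.478 + 0.522)^5.
P(M) = 0.478^5 = 0.024954
P(M+2) = 5 × 0.478^4 × 0.522^1 = 0.136255
P(M+4) = 10 × 0.478^3 × 0.522^2 = 0.297594
P(M+6) = 10 × 0.478^2 × 0.522^3 = 0.324988
P(M+8) = 5 × 0.478^1 × 0.522^4 = 0.177452
P(M+10) = 0.522^5 = 0.038757
The M+6 peak is largest (0.324988); scaling to 100 gives 7.7 : 41.9 : 91.6 : 100.0 : 54.6 : 11.9.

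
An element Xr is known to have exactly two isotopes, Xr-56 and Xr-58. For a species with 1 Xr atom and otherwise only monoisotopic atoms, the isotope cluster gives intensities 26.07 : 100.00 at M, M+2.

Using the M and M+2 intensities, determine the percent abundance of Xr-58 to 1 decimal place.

79.3%

If p is the fraction of Xr that is Xr-56, then I(M+2)/I(M) = [C(1,1)·p^0·(1−p)] / p^1 = 1·(1−p)/p = 100.00/26.07 = 3.8358
(1−p)/p = 3.8358/1 = 3.8358  ⇒  p = 1/(1 + 3.8358) = 0.2068
Xr-56: 20.7%, Xr-58: 79.3%.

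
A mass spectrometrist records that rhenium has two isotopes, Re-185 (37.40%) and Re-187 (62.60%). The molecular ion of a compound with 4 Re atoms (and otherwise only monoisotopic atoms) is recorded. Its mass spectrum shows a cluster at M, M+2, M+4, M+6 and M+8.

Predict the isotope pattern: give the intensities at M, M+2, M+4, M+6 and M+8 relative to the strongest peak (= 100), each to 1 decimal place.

5.3 : 35.7 : 89.6 : 100.0 : 41.8

Each Re atom is independently Re-185 (p = 0.3740) or Re-187 (q = 0.6260); the cluster is the binomial expansion (p + q)^4.
P(M) = 0.3740^4 = 0.019565
P(M+2) = 4 × 0.3740^3 × 0.6260^1 = 0.130993
P(M+4) = 6 × 0.3740^2 × 0.6260^2 = 0.328884
P(M+6) = 4 × 0.3740^1 × 0.6260^3 = 0.366990
P(M+8) = 0.6260^4 = 0.153567
The M+6 peak is largest (0.366990); scaling to 100 gives 5.3 : 35.7 : 89.6 : 100.0 : 41.8.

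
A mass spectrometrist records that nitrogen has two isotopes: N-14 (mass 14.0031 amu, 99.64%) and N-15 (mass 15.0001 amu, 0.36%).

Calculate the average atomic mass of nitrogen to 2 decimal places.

Ar = Σ fᵢ·mᵢ = 0.9964 × 14.0031 + 0.0036 × 15.0001
= 13.95269 + 0.05400 = 14.00669 amu

14.01 amu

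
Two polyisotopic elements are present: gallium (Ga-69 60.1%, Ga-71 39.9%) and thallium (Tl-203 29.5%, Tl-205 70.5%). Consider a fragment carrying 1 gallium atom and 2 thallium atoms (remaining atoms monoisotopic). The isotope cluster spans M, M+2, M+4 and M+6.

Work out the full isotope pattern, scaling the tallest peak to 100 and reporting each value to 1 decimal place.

11.3 : 61.3 : 100.0 : 42.7

Gallium pattern (n=1): 0.6010 : 0.3990
Thallium pattern (n=2): 0.087025 : 0.41595 : 0.497025
Convolve the two distributions (both contribute in 2-u steps):
  M: 0.6010×0.087025 = 0.052302
  M+2: 0.6010×0.41595 + 0.3990×0.087025 = 0.284709
  M+4: 0.6010×0.497025 + 0.3990×0.41595 = 0.464676
  M+6: 0.3990×0.497025 = 0.198313
Scale to base peak (0.464676) = 100: 11.3 : 61.3 : 100.0 : 42.7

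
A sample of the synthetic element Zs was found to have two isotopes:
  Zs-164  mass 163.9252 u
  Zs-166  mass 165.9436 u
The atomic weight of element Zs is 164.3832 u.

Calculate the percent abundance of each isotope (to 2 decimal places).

Writing the weighted mean with unknown fraction x of Zs-164:
163.9252·x + 165.9436·(1 − x) = 164.3832
(163.9252 − 165.9436)·x = 164.3832 − 165.9436
x = -1.5604 / -2.0184 = 0.77309 → 77.31% Zs-164, 22.69% Zs-166.

Zs-164: 77.31%, Zs-166: 22.69%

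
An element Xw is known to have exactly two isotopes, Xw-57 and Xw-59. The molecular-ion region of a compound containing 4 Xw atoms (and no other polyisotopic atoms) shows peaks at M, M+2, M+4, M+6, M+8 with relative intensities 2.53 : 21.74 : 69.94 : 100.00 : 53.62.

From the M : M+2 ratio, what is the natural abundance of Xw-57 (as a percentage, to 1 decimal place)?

Write p for the Xw-57 fraction. I(M+2)/I(M) = [C(4,1)·p^3·(1−p)] / p^4 = 4·(1−p)/p = 21.74/2.53 = 8.5929
(1−p)/p = 8.5929/4 = 2.1482  ⇒  p = 1/(1 + 2.1482) = 0.3176
Xw-57: 31.8%, Xw-59: 68.2%.

31.8%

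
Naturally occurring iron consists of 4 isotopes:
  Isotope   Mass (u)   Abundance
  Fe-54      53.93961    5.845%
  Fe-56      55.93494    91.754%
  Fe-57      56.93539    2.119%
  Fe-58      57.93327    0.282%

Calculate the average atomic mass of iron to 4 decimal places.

Weight each isotope mass by its fractional abundance: 0.05845 × 53.93961 + 0.91754 × 55.93494 + 0.02119 × 56.93539 + 0.00282 × 57.93327
= 3.152770 + 51.322545 + 1.206461 + 0.163372 = 55.845148 u

55.8451 u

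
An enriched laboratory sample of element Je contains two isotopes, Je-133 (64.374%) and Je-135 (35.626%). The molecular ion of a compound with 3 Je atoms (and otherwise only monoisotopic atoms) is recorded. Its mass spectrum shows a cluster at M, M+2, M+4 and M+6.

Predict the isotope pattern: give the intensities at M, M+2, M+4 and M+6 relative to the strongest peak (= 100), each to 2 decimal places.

60.23 : 100.00 : 55.34 : 10.21

Each Je atom is independently Je-133 (p = 0.64374) or Je-135 (q = 0.35626); the cluster is the binomial expansion (p + q)^3.
P(M) = 0.64374^3 = 0.266767
P(M+2) = 3 × 0.64374^2 × 0.35626^1 = 0.442904
P(M+4) = 3 × 0.64374^1 × 0.35626^2 = 0.245113
P(M+6) = 0.35626^3 = 0.045217
The M+2 peak is largest (0.442904); scaling to 100 gives 60.23 : 100.00 : 55.34 : 10.21.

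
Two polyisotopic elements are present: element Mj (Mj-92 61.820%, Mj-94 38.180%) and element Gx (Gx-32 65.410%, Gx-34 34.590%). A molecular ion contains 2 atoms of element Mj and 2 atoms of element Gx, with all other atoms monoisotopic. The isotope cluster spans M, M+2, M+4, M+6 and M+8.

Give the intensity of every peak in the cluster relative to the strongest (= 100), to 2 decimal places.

43.61 : 100.00 : 85.81 : 32.66 : 4.65

Element Mj pattern (n=2): 0.38217124 : 0.47205752 : 0.14577124
Element Gx pattern (n=2): 0.42784681 : 0.45250638 : 0.11964681
Convolve the two distributions (both contribute in 2-u steps):
  M: 0.38217124×0.42784681 = 0.163511
  M+2: 0.38217124×0.45250638 + 0.47205752×0.42784681 = 0.374903
  M+4: 0.38217124×0.11964681 + 0.47205752×0.45250638 + 0.14577124×0.42784681 = 0.321702
  M+6: 0.47205752×0.11964681 + 0.14577124×0.45250638 = 0.122443
  M+8: 0.14577124×0.11964681 = 0.017441
Scale to base peak (0.374903) = 100: 43.61 : 100.00 : 85.81 : 32.66 : 4.65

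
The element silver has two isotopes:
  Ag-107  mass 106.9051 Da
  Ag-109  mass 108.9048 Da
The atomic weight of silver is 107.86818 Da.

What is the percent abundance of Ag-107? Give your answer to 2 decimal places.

With x = fraction of Ag-107 (so Ag-109 is 1 − x):
106.9051·x + 108.9048·(1 − x) = 107.86818
(106.9051 − 108.9048)·x = 107.86818 − 108.9048
x = -1.03662 / -1.9997 = 0.51839 → 51.84% Ag-107, 48.16% Ag-109.

51.84%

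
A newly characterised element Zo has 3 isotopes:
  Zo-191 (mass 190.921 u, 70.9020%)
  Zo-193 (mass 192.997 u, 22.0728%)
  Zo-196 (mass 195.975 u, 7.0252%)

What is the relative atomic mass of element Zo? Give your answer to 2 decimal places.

191.73 u

Weight each isotope mass by its fractional abundance: 0.709020 × 190.921 + 0.220728 × 192.997 + 0.070252 × 195.975
= 135.3668 + 42.5998 + 13.7676 = 191.7342 u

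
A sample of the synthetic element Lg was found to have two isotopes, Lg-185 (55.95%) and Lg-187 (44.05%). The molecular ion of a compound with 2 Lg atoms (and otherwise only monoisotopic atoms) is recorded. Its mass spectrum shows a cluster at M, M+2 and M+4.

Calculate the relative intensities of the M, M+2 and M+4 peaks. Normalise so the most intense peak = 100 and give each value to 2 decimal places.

63.51 : 100.00 : 39.37

The 2 Lg atoms are independent, so intensities follow the terms of (0.5595 + 0.4405)^2.
P(M) = 0.5595^2 = 0.313040
P(M+2) = 2 × 0.5595^1 × 0.4405^1 = 0.492920
P(M+4) = 0.4405^2 = 0.194040
The M+2 peak is largest (0.492920); scaling to 100 gives 63.51 : 100.00 : 39.37.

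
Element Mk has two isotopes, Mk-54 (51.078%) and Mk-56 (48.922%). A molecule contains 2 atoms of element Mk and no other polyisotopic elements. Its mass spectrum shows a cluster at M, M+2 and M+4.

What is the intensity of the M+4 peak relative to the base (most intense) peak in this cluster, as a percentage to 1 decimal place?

47.9%

Binomial terms of (0.51078 + 0.48922)^2: M 0.2609, M+2 0.4998, M+4 0.2393 → M+2 is the base peak.
P(M+2) = C(2,1) × 0.51078^1 × 0.48922^1 = 2 × 0.51078 × 0.48922 = 0.499768 (base)
P(M+4) = C(2,2) × 0.51078^0 × 0.48922^2 = 1 × 1.0000 × 0.23933621 = 0.239336
Relative intensity = 0.239336 / 0.499768 × 100 = 47.9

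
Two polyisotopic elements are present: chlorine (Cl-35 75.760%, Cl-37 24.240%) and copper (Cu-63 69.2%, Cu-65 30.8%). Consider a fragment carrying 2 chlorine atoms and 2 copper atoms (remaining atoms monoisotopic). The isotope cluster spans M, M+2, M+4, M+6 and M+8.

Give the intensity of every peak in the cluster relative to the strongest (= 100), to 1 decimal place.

65.4 : 100.0 : 56.9 : 14.2 : 1.3

Chlorine pattern (n=2): 0.57395776 : 0.36728448 : 0.05875776
Copper pattern (n=2): 0.478864 : 0.426272 : 0.094864
Convolve the two distributions (both contribute in 2-u steps):
  M: 0.57395776×0.478864 = 0.274848
  M+2: 0.57395776×0.426272 + 0.36728448×0.478864 = 0.420541
  M+4: 0.57395776×0.094864 + 0.36728448×0.426272 + 0.05875776×0.478864 = 0.239148
  M+6: 0.36728448×0.094864 + 0.05875776×0.426272 = 0.059889
  M+8: 0.05875776×0.094864 = 0.005574
Scale to base peak (0.420541) = 100: 65.4 : 100.0 : 56.9 : 14.2 : 1.3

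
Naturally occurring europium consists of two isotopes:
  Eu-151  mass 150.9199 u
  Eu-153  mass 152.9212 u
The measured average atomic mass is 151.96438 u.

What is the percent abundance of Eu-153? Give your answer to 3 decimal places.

Let x be the fractional abundance of Eu-151; then Eu-153 has abundance 1 − x.
150.9199·x + 152.9212·(1 − x) = 151.96438
(150.9199 − 152.9212)·x = 151.96438 − 152.9212
x = -0.95682 / -2.0013 = 0.47810 → 47.810% Eu-151, 52.190% Eu-153.

52.190%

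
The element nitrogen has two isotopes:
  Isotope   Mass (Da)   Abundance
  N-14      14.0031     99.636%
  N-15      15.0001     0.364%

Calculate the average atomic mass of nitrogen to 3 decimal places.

Ar = Σ fᵢ·mᵢ = 0.99636 × 14.0031 + 0.00364 × 15.0001
= 13.95213 + 0.05460 = 14.00673 Da

14.007 Da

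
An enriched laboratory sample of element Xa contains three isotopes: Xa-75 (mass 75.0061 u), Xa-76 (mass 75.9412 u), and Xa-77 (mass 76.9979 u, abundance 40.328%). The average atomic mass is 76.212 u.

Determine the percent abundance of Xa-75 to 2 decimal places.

Let x and y be the fractions of Xa-75 and Xa-76. Then x + y = 1 − 0.40328 = 0.59672 and 75.0061x + 75.9412y = 76.212 − 0.40328×76.9979 = 45.160286888.
Substituting: 75.0061x + 75.9412(0.59672 − x) = 45.160286888
(75.0061 − 75.9412)x = -0.155345976  ⇒  x = 0.16613, y = 0.43059
Xa-75: 16.61%, Xa-76: 43.06%.

16.61%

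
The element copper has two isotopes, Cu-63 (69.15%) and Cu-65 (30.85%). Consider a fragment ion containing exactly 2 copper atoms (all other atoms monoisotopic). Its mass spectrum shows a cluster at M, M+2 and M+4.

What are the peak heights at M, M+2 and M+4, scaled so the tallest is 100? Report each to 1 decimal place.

The 2 Cu atoms are independent, so intensities follow the terms of (0.6915 + 0.3085)^2.
P(M) = 0.6915^2 = 0.478172
P(M+2) = 2 × 0.6915^1 × 0.3085^1 = 0.426656
P(M+4) = 0.3085^2 = 0.095172
The M peak is largest (0.478172); scaling to 100 gives 100.0 : 89.2 : 19.9.

100.0 : 89.2 : 19.9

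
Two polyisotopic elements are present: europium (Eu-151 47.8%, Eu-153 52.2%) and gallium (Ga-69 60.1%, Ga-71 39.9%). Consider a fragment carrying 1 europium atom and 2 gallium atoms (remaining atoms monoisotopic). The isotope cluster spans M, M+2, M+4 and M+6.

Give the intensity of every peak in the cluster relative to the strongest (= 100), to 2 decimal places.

Europium pattern (n=1): 0.4780 : 0.5220
Gallium pattern (n=2): 0.361201 : 0.479598 : 0.159201
Convolve the two distributions (both contribute in 2-u steps):
  M: 0.4780×0.361201 = 0.172654
  M+2: 0.4780×0.479598 + 0.5220×0.361201 = 0.417795
  M+4: 0.4780×0.159201 + 0.5220×0.479598 = 0.326448
  M+6: 0.5220×0.159201 = 0.083103
Scale to base peak (0.417795) = 100: 41.33 : 100.00 : 78.14 : 19.89

41.33 : 100.00 : 78.14 : 19.89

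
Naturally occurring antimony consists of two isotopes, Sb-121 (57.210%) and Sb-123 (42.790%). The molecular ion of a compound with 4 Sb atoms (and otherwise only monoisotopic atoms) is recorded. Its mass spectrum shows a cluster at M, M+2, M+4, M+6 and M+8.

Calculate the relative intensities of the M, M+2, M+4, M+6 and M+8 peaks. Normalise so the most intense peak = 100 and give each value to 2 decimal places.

29.79 : 89.13 : 100.00 : 49.86 : 9.32

The 4 Sb atoms are independent, so intensities follow the terms of (0.57210 + 0.42790)^4.
P(M) = 0.57210^4 = 0.107124
P(M+2) = 4 × 0.57210^3 × 0.42790^1 = 0.320493
P(M+4) = 6 × 0.57210^2 × 0.42790^2 = 0.359567
P(M+6) = 4 × 0.57210^1 × 0.42790^3 = 0.179291
P(M+8) = 0.42790^4 = 0.033525
The M+4 peak is largest (0.359567); scaling to 100 gives 29.79 : 89.13 : 100.00 : 49.86 : 9.32.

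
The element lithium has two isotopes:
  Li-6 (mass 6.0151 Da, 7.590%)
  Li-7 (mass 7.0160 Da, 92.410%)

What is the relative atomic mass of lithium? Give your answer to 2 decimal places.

6.94 Da

Ar = Σ fᵢ·mᵢ = 0.07590 × 6.0151 + 0.92410 × 7.0160
= 0.45655 + 6.48349 = 6.94004 Da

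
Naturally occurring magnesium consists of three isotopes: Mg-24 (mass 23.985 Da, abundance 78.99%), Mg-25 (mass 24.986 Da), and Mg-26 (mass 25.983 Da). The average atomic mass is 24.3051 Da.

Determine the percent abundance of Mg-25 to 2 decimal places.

The remaining 21.01% is split between Mg-25 (fraction x) and Mg-26 (fraction 0.2101 − x).
Substituting: 24.986x + 25.983(0.2101 − x) = 5.3593485
(24.986 − 25.983)x = -0.0996798  ⇒  x = 0.09998, y = 0.11012
Mg-25: 10.00%, Mg-26: 11.01%.

10.00%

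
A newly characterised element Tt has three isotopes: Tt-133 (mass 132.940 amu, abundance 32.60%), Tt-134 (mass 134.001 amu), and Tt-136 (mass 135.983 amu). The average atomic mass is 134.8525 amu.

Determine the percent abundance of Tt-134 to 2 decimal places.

The remaining 67.40% is split between Tt-134 (fraction x) and Tt-136 (fraction 0.6740 − x).
Substituting: 134.001x + 135.983(0.6740 − x) = 91.51406
(134.001 − 135.983)x = -0.138482  ⇒  x = 0.06987, y = 0.60413
Tt-134: 6.99%, Tt-136: 60.41%.

6.99%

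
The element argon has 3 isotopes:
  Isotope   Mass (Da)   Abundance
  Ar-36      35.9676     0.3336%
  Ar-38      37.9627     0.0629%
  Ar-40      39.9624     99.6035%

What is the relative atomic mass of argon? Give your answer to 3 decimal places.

Ar = Σ fᵢ·mᵢ = 0.003336 × 35.9676 + 0.000629 × 37.9627 + 0.996035 × 39.9624
= 0.11999 + 0.02388 + 39.80395 = 39.94782 Da

39.948 Da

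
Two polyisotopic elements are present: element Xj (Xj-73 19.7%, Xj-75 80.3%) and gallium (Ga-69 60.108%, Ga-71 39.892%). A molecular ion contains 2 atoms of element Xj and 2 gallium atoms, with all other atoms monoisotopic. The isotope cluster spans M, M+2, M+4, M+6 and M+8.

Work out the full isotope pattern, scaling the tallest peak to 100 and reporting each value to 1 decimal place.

Element Xj pattern (n=2): 0.038809 : 0.316382 : 0.644809
Gallium pattern (n=2): 0.36129717 : 0.47956567 : 0.15913717
Convolve the two distributions (both contribute in 2-u steps):
  M: 0.038809×0.36129717 = 0.014022
  M+2: 0.038809×0.47956567 + 0.316382×0.36129717 = 0.132919
  M+4: 0.038809×0.15913717 + 0.316382×0.47956567 + 0.644809×0.36129717 = 0.390870
  M+6: 0.316382×0.15913717 + 0.644809×0.47956567 = 0.359576
  M+8: 0.644809×0.15913717 = 0.102613
Scale to base peak (0.390870) = 100: 3.6 : 34.0 : 100.0 : 92.0 : 26.3

3.6 : 34.0 : 100.0 : 92.0 : 26.3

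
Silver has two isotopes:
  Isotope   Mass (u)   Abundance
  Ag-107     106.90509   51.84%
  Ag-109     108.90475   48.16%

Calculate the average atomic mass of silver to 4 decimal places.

107.8681 u

Ar = Σ fᵢ·mᵢ = 0.5184 × 106.90509 + 0.4816 × 108.90475
= 55.419599 + 52.448528 = 107.868127 u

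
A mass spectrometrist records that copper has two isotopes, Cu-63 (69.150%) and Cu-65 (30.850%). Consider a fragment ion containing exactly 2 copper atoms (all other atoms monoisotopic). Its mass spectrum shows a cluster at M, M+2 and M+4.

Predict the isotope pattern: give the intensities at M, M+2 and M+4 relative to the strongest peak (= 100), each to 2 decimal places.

Expanding (0.69150 + 0.30850)^2:
P(M) = 0.69150^2 = 0.478172
P(M+2) = 2 × 0.69150^1 × 0.30850^1 = 0.426656
P(M+4) = 0.30850^2 = 0.095172
The M peak is largest (0.478172); scaling to 100 gives 100.00 : 89.23 : 19.90.

100.00 : 89.23 : 19.90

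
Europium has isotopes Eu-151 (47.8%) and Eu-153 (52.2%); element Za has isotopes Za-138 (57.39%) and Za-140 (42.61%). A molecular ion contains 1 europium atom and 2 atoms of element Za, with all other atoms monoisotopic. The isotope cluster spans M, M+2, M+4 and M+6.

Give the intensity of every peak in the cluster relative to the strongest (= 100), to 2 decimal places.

38.81 : 100.00 : 84.32 : 23.36

Europium pattern (n=1): 0.4780 : 0.5220
Element Za pattern (n=2): 0.32936121 : 0.48907758 : 0.18156121
Convolve the two distributions (both contribute in 2-u steps):
  M: 0.4780×0.32936121 = 0.157435
  M+2: 0.4780×0.48907758 + 0.5220×0.32936121 = 0.405706
  M+4: 0.4780×0.18156121 + 0.5220×0.48907758 = 0.342085
  M+6: 0.5220×0.18156121 = 0.094775
Scale to base peak (0.405706) = 100: 38.81 : 100.00 : 84.32 : 23.36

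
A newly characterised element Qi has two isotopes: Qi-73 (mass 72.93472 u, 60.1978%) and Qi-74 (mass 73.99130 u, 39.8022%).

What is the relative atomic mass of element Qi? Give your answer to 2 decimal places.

73.36 u

The abundance-weighted mean is 0.601978 × 72.93472 + 0.398022 × 73.99130
= 43.905097 + 29.450165 = 73.355262 u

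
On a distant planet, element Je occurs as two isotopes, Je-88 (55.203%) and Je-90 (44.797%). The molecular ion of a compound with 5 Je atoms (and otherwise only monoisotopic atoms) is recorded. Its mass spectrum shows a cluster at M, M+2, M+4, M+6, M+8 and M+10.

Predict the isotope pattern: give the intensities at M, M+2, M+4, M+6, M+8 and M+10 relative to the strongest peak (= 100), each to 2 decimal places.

15.19 : 61.61 : 100.00 : 81.15 : 32.93 : 5.34

The 5 Je atoms are independent, so intensities follow the terms of (0.55203 + 0.44797)^5.
P(M) = 0.55203^5 = 0.051264
P(M+2) = 5 × 0.55203^4 × 0.44797^1 = 0.208003
P(M+4) = 10 × 0.55203^3 × 0.44797^2 = 0.337587
P(M+6) = 10 × 0.55203^2 × 0.44797^3 = 0.273951
P(M+8) = 5 × 0.55203^1 × 0.44797^4 = 0.111155
P(M+10) = 0.44797^5 = 0.018040
The M+4 peak is largest (0.337587); scaling to 100 gives 15.19 : 61.61 : 100.00 : 81.15 : 32.93 : 5.34.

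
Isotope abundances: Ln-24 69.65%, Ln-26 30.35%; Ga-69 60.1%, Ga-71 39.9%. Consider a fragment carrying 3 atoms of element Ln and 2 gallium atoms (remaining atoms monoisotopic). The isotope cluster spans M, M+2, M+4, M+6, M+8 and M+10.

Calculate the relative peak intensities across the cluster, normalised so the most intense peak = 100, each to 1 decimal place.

36.4 : 96.0 : 100.0 : 51.5 : 13.1 : 1.3

Element Ln pattern (n=3): 0.33788068 : 0.4416947 : 0.19246855 : 0.02795607
Gallium pattern (n=2): 0.361201 : 0.479598 : 0.159201
Convolve the two distributions (both contribute in 2-u steps):
  M: 0.33788068×0.361201 = 0.122043
  M+2: 0.33788068×0.479598 + 0.4416947×0.361201 = 0.321587
  M+4: 0.33788068×0.159201 + 0.4416947×0.479598 + 0.19246855×0.361201 = 0.335147
  M+6: 0.4416947×0.159201 + 0.19246855×0.479598 + 0.02795607×0.361201 = 0.172724
  M+8: 0.19246855×0.159201 + 0.02795607×0.479598 = 0.044049
  M+10: 0.02795607×0.159201 = 0.004451
Scale to base peak (0.335147) = 100: 36.4 : 96.0 : 100.0 : 51.5 : 13.1 : 1.3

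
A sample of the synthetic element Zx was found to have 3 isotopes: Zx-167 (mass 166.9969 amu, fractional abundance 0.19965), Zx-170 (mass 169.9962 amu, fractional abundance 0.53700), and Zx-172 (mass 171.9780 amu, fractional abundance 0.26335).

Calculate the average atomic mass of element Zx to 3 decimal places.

The abundance-weighted mean is 0.19965 × 166.9969 + 0.53700 × 169.9962 + 0.26335 × 171.9780
= 33.34093 + 91.28796 + 45.29041 = 169.91930 amu

169.919 amu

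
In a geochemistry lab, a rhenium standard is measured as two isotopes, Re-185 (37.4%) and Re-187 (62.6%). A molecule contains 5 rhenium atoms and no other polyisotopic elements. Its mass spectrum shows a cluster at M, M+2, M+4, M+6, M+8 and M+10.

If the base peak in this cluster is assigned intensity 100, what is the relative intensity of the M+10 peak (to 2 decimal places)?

(0.374 + 0.626)^5 gives M 0.0073, M+2 0.0612, M+4 0.2050, M+6 0.3431, M+8 0.2872, M+10 0.0961; the largest is M+6.
P(M+6) = C(5,3) × 0.374^2 × 0.626^3 = 10 × 0.139876 × 0.24531438 = 0.343136 (base)
P(M+10) = C(5,5) × 0.374^0 × 0.626^5 = 1 × 1.0000 × 0.09613282 = 0.096133
Relative intensity = 0.096133 / 0.343136 × 100 = 28.02

28.02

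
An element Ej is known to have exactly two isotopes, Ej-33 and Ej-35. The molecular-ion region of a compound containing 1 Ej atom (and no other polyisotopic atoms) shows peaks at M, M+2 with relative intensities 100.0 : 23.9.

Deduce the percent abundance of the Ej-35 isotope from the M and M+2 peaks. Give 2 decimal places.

If p is the fraction of Ej that is Ej-33, then I(M+2)/I(M) = [C(1,1)·p^0·(1−p)] / p^1 = 1·(1−p)/p = 23.9/100.0 = 0.2390
(1−p)/p = 0.2390/1 = 0.2390  ⇒  p = 1/(1 + 0.2390) = 0.8071
Ej-33: 80.71%, Ej-35: 19.29%.

19.29%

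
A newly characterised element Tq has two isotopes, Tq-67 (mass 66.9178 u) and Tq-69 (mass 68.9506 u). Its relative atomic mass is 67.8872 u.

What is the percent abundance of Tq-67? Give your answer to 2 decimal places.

With x = fraction of Tq-67 (so Tq-69 is 1 − x):
66.9178·x + 68.9506·(1 − x) = 67.8872
(66.9178 − 68.9506)·x = 67.8872 − 68.9506
x = -1.0634 / -2.0328 = 0.52312 → 52.31% Tq-67, 47.69% Tq-69.

52.31%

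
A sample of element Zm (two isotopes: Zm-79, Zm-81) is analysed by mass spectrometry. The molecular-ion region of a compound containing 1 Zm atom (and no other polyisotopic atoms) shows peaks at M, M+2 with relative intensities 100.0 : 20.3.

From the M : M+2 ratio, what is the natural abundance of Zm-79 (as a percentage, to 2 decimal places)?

Write p for the Zm-79 fraction. I(M+2)/I(M) = [C(1,1)·p^0·(1−p)] / p^1 = 1·(1−p)/p = 20.3/100.0 = 0.2030
(1−p)/p = 0.2030/1 = 0.2030  ⇒  p = 1/(1 + 0.2030) = 0.8313
Zm-79: 83.13%, Zm-81: 16.87%.

83.13%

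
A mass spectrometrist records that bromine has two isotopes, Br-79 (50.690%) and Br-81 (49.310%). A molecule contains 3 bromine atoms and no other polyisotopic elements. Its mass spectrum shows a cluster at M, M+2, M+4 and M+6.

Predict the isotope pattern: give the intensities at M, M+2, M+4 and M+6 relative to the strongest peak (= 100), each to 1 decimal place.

The 3 Br atoms are independent, so intensities follow the terms of (0.50690 + 0.49310)^3.
P(M) = 0.50690^3 = 0.130247
P(M+2) = 3 × 0.50690^2 × 0.49310^1 = 0.380103
P(M+4) = 3 × 0.50690^1 × 0.49310^2 = 0.369755
P(M+6) = 0.49310^3 = 0.119896
The M+2 peak is largest (0.380103); scaling to 100 gives 34.3 : 100.0 : 97.3 : 31.5.

34.3 : 100.0 : 97.3 : 31.5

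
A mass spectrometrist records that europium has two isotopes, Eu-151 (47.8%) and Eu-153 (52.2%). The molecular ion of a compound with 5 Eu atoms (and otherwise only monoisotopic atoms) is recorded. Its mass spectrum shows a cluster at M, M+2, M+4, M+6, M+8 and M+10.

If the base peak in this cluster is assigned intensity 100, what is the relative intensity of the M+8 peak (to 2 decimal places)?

Term probabilities: M 0.0250, M+2 0.1363, M+4 0.2976, M+6 0.3250, M+8 0.1775, M+10 0.0388. Base peak = M+6.
P(M+6) = C(5,3) × 0.478^2 × 0.522^3 = 10 × 0.228484 × 0.14223665 = 0.324988 (base)
P(M+8) = C(5,4) × 0.478^1 × 0.522^4 = 5 × 0.4780 × 0.07424753 = 0.177452
Relative intensity = 0.177452 / 0.324988 × 100 = 54.60

54.60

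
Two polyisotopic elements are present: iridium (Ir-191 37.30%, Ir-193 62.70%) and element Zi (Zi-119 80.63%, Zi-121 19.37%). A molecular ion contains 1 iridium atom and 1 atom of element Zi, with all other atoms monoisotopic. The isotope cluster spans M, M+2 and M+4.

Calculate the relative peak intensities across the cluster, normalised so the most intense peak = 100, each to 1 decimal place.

Iridium pattern (n=1): 0.3730 : 0.6270
Element Zi pattern (n=1): 0.8063 : 0.1937
Convolve the two distributions (both contribute in 2-u steps):
  M: 0.3730×0.8063 = 0.300750
  M+2: 0.3730×0.1937 + 0.6270×0.8063 = 0.577800
  M+4: 0.6270×0.1937 = 0.121450
Scale to base peak (0.577800) = 100: 52.1 : 100.0 : 21.0

52.1 : 100.0 : 21.0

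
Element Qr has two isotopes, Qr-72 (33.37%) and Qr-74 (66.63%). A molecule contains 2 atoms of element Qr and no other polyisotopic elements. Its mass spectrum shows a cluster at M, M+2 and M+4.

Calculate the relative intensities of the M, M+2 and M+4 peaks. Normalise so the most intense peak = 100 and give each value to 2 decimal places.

Expanding (0.3337 + 0.6663)^2:
P(M) = 0.3337^2 = 0.111356
P(M+2) = 2 × 0.3337^1 × 0.6663^1 = 0.444689
P(M+4) = 0.6663^2 = 0.443956
The M+2 peak is largest (0.444689); scaling to 100 gives 25.04 : 100.00 : 99.84.

25.04 : 100.00 : 99.84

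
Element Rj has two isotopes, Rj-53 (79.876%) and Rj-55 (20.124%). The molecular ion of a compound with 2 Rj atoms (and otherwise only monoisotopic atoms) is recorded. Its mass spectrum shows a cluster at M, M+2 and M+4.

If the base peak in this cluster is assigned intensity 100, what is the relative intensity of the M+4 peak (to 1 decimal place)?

6.3

Term probabilities: M 0.6380, M+2 0.3215, M+4 0.0405. Base peak = M.
P(M) = C(2,0) × 0.79876^2 × 0.20124^0 = 1 × 0.63801754 × 1.0000 = 0.638018 (base)
P(M+4) = C(2,2) × 0.79876^0 × 0.20124^2 = 1 × 1.0000 × 0.04049754 = 0.040498
Relative intensity = 0.040498 / 0.638018 × 100 = 6.3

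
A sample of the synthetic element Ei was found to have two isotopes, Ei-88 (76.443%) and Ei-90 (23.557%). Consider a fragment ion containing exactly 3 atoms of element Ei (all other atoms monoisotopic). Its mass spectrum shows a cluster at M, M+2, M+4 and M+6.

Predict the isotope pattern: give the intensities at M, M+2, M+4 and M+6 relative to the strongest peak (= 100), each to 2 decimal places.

100.00 : 92.45 : 28.49 : 2.93

Each Ei atom is independently Ei-88 (p = 0.76443) or Ei-90 (q = 0.23557); the cluster is the binomial expansion (p + q)^3.
P(M) = 0.76443^3 = 0.446697
P(M+2) = 3 × 0.76443^2 × 0.23557^1 = 0.412968
P(M+4) = 3 × 0.76443^1 × 0.23557^2 = 0.127262
P(M+6) = 0.23557^3 = 0.013073
The M peak is largest (0.446697); scaling to 100 gives 100.00 : 92.45 : 28.49 : 2.93.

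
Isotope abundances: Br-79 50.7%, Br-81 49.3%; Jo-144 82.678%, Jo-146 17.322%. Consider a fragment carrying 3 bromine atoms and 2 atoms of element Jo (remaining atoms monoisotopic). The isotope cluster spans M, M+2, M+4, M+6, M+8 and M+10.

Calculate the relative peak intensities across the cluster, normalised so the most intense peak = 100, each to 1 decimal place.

Bromine pattern (n=3): 0.13032384 : 0.38017547 : 0.36967753 : 0.11982316
Element Jo pattern (n=2): 0.68356517 : 0.28642966 : 0.03000517
Convolve the two distributions (both contribute in 2-u steps):
  M: 0.13032384×0.68356517 = 0.089085
  M+2: 0.13032384×0.28642966 + 0.38017547×0.68356517 = 0.297203
  M+4: 0.13032384×0.03000517 + 0.38017547×0.28642966 + 0.36967753×0.68356517 = 0.365503
  M+6: 0.38017547×0.03000517 + 0.36967753×0.28642966 + 0.11982316×0.68356517 = 0.199201
  M+8: 0.36967753×0.03000517 + 0.11982316×0.28642966 = 0.045413
  M+10: 0.11982316×0.03000517 = 0.003595
Scale to base peak (0.365503) = 100: 24.4 : 81.3 : 100.0 : 54.5 : 12.4 : 1.0

24.4 : 81.3 : 100.0 : 54.5 : 12.4 : 1.0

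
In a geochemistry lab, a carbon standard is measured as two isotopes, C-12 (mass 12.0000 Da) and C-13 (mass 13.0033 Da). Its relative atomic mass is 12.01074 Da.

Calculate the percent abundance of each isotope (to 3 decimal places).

Writing the weighted mean with unknown fraction x of C-12:
12.0000·x + 13.0033·(1 − x) = 12.01074
(12.0000 − 13.0033)·x = 12.01074 − 13.0033
x = -0.99256 / -1.0033 = 0.98930 → 98.930% C-12, 1.070% C-13.

C-12: 98.930%, C-13: 1.070%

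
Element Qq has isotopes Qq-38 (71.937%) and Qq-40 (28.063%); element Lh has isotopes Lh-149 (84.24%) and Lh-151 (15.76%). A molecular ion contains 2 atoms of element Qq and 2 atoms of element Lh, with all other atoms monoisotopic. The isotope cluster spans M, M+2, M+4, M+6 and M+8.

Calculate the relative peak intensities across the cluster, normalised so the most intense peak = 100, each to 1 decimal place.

86.6 : 100.0 : 41.5 : 7.3 : 0.5

Element Qq pattern (n=2): 0.5174932 : 0.40375361 : 0.0787532
Element Lh pattern (n=2): 0.70963776 : 0.26552448 : 0.02483776
Convolve the two distributions (both contribute in 2-u steps):
  M: 0.5174932×0.70963776 = 0.367233
  M+2: 0.5174932×0.26552448 + 0.40375361×0.70963776 = 0.423926
  M+4: 0.5174932×0.02483776 + 0.40375361×0.26552448 + 0.0787532×0.70963776 = 0.175946
  M+6: 0.40375361×0.02483776 + 0.0787532×0.26552448 = 0.030939
  M+8: 0.0787532×0.02483776 = 0.001956
Scale to base peak (0.423926) = 100: 86.6 : 100.0 : 41.5 : 7.3 : 0.5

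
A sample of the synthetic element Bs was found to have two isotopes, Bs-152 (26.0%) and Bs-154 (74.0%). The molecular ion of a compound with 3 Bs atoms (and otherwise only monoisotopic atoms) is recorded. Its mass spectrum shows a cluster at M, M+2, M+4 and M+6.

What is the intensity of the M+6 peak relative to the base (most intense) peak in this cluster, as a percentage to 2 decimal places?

Term probabilities: M 0.0176, M+2 0.1501, M+4 0.4271, M+6 0.4052. Base peak = M+4.
P(M+4) = C(3,2) × 0.260^1 × 0.740^2 = 3 × 0.2600 × 0.5476 = 0.427128 (base)
P(M+6) = C(3,3) × 0.260^0 × 0.740^3 = 1 × 1.0000 × 0.405224 = 0.405224
Relative intensity = 0.405224 / 0.427128 × 100 = 94.87

94.87%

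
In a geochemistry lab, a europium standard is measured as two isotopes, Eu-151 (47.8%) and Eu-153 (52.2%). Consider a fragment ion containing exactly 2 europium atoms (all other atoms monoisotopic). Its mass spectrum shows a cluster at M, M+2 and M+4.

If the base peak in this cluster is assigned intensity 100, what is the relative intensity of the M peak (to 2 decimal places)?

45.79

(0.478 + 0.522)^2 gives M 0.2285, M+2 0.4990, M+4 0.2725; the largest is M+2.
P(M+2) = C(2,1) × 0.478^1 × 0.522^1 = 2 × 0.4780 × 0.5220 = 0.499032 (base)
P(M) = C(2,0) × 0.478^2 × 0.522^0 = 1 × 0.228484 × 1.0000 = 0.228484
Relative intensity = 0.228484 / 0.499032 × 100 = 45.79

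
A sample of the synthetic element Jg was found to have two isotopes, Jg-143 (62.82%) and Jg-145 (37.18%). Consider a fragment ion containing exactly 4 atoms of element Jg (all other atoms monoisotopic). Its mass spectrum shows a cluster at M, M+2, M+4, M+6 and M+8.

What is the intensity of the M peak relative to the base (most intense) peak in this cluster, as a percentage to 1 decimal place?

Binomial terms of (0.6282 + 0.3718)^4: M 0.1557, M+2 0.3687, M+4 0.3273, M+6 0.1291, M+8 0.0191 → M+2 is the base peak.
P(M+2) = C(4,1) × 0.6282^3 × 0.3718^1 = 4 × 0.24790986 × 0.3718 = 0.368692 (base)
P(M) = C(4,0) × 0.6282^4 × 0.3718^0 = 1 × 0.15573697 × 1.0000 = 0.155737
Relative intensity = 0.155737 / 0.368692 × 100 = 42.2

42.2%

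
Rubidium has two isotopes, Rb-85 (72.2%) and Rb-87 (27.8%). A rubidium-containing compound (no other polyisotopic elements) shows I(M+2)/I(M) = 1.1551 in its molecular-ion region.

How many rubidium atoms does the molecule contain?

With n Rb atoms, P(M+2)/P(M) = C(n,1)·p^(n−1)q / p^n = n·q/p = n · 0.278/0.722.
n = 1.1551 × 0.722/0.278 = 3.00 ≈ 3

3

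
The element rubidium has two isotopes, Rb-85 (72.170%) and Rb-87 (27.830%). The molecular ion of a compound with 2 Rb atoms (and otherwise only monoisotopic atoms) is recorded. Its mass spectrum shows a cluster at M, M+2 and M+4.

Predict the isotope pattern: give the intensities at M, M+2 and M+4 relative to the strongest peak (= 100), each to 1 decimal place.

100.0 : 77.1 : 14.9

The 2 Rb atoms are independent, so intensities follow the terms of (0.72170 + 0.27830)^2.
P(M) = 0.72170^2 = 0.520851
P(M+2) = 2 × 0.72170^1 × 0.27830^1 = 0.401698
P(M+4) = 0.27830^2 = 0.077451
The M peak is largest (0.520851); scaling to 100 gives 100.0 : 77.1 : 14.9.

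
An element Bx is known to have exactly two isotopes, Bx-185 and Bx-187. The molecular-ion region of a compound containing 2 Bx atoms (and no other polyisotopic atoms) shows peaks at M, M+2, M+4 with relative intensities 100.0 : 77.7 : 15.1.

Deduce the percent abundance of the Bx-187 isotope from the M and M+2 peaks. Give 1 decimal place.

28.0%

If p is the fraction of Bx that is Bx-185, then I(M+2)/I(M) = [C(2,1)·p^1·(1−p)] / p^2 = 2·(1−p)/p = 77.7/100.0 = 0.7770
(1−p)/p = 0.7770/2 = 0.3885  ⇒  p = 1/(1 + 0.3885) = 0.7202
Bx-185: 72.0%, Bx-187: 28.0%.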